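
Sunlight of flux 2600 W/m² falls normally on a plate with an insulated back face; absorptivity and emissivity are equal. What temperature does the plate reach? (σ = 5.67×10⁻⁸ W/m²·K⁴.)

Absorbed flux αS = emitted flux εσT⁴ (one radiating face); with α = ε, T = (S/σ)^(1/4).
T = (2600 / 5.67×10⁻⁸)^(1/4) = (4.59×10^10)^(1/4).
T = 463 K.

T ≈ 463 K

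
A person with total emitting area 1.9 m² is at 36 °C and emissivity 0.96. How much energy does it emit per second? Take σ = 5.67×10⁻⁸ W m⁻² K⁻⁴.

36 °C = 309 K.
P = εσAT⁴ = 0.96 × 5.67×10⁻⁸ × 1.90 × (309)⁴ = 0.96 × 5.67×10⁻⁸ × 1.90 × 9.12×10^9.
P = 943 W.

P ≈ 943 W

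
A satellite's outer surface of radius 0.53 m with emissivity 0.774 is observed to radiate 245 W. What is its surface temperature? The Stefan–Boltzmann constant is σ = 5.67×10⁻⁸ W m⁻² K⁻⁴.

A = 4πr² = 4π × (0.53)² = 3.53 m².
From P = εσAT⁴, T = (P / εσA)^(1/4) = (245 / (0.774 × 5.67×10⁻⁸ × 3.53))^(1/4).
T = (1.58×10^9)^(1/4) = 199 K.

T ≈ 199 K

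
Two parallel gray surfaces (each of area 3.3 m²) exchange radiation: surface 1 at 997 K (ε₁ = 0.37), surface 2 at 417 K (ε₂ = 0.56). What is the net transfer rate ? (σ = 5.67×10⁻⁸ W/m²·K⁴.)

Q ≈ 51400 W

For two large parallel gray plates, q = σ(T₁⁴ − T₂⁴) / (1/ε₁ + 1/ε₂ − 1).
1/ε₁ + 1/ε₂ − 1 = 1/0.37 + 1/0.56 − 1 = 3.488.
T₁⁴ − T₂⁴ = 9.88×10^11 − 3.02×10^10 = 9.58×10^11 K⁴.
q = 5.67×10⁻⁸ × 9.58×10^11 / 3.488 = 15600 W/m².
Q = q·A = 15600 × 3.3 = 51400 W.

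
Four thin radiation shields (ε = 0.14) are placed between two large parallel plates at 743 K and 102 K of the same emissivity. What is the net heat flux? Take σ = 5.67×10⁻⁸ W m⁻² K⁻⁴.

Each of the 5 gaps contributes resistance (2/ε − 1) = 2/0.14 − 1 = 13.29; total = 66.43.
q = σ(T₁⁴ − T₂⁴) / 66.43 = 5.67×10⁻⁸ × 3.05×10^11 / 66.43 = 260 W/m².

q ≈ 260 W/m²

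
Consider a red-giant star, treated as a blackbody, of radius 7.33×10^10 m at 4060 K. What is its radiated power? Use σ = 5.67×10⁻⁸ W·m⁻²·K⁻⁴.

P ≈ 1.04×10^30 W

A = 4πr² = 4π × (7.33×10^10)² = 6.75×10^22 m².
P = σAT⁴ = 5.67×10⁻⁸ × 6.75×10^22 × (4060)⁴ = 5.67×10⁻⁸ × 6.75×10^22 × 2.72×10^14.
P = 1.04×10^30 W.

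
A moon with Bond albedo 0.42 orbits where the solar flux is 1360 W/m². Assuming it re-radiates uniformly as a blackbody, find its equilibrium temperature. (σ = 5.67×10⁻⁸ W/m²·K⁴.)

Power absorbed = (1−a)S·πR²; power emitted = 4πR²σT⁴. Equating and cancelling πR²:
T = ((1−a)S / 4σ)^(1/4) = (789 / (4 × 5.67×10⁻⁸))^(1/4) = (3.48×10^9)^(1/4).
T = 243 K.

T ≈ 243 K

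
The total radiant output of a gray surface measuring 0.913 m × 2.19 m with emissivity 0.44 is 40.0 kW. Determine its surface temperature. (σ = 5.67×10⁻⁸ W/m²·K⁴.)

A = 0.913 × 2.19 = 2.00 m².
From P = εσAT⁴, T = (P / εσA)^(1/4) = (40000 / (0.44 × 5.67×10⁻⁸ × 2.00))^(1/4).
T = (8.02×10^11)^(1/4) = 946 K.

T ≈ 946 K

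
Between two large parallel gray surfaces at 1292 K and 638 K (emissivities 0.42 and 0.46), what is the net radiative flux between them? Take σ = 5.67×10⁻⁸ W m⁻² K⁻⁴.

For two large parallel gray plates, q = σ(T₁⁴ − T₂⁴) / (1/ε₁ + 1/ε₂ − 1).
1/ε₁ + 1/ε₂ − 1 = 1/0.42 + 1/0.46 − 1 = 3.555.
T₁⁴ − T₂⁴ = 2.79×10^12 − 1.66×10^11 = 2.62×10^12 K⁴.
q = 5.67×10⁻⁸ × 2.62×10^12 / 3.555 = 41800 W/m².

q ≈ 41800 W/m²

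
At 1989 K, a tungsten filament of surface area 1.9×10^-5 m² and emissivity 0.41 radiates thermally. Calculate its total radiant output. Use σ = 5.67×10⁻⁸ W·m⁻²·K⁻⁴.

P = εσAT⁴ = 0.41 × 5.67×10⁻⁸ × 1.90×10^-5 × (1989)⁴ = 0.41 × 5.67×10⁻⁸ × 1.90×10^-5 × 1.57×10^13.
P = 6.91 W.

P ≈ 6.91 W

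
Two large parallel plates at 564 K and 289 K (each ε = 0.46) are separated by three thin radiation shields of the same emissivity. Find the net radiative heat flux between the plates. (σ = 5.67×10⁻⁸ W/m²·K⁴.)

Each of the 4 gaps contributes resistance (2/ε − 1) = 2/0.46 − 1 = 3.348; total = 13.39.
q = σ(T₁⁴ − T₂⁴) / 13.39 = 5.67×10⁻⁸ × 9.42×10^10 / 13.39 = 399 W/m².

q ≈ 399 W/m²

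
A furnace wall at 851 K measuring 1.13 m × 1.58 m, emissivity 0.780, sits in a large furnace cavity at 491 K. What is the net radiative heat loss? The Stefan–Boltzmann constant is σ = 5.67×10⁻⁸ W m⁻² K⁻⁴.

Q ≈ 36800 W

A = 1.13 × 1.58 = 1.79 m².
Q = εσA(T⁴ − T_s⁴). T⁴ − T_s⁴ = (851)⁴ − (491)⁴ = 5.24×10^11 − 5.81×10^10 = 4.66×10^11 K⁴.
Q = 0.780 × 5.67×10⁻⁸ × 1.79 × 4.66×10^11 = 36800 W.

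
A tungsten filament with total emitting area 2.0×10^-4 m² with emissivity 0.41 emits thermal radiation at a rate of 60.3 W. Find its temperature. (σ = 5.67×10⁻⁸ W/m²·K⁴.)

From P = εσAT⁴, T = (P / εσA)^(1/4) = (60.3 / (0.41 × 5.67×10⁻⁸ × 2.00×10^-4))^(1/4).
T = (1.30×10^13)^(1/4) = 1900 K.

T ≈ 1900 K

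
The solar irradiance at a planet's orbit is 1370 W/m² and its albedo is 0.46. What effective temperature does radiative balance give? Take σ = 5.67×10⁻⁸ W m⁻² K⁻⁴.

Power absorbed = (1−a)S·πR²; power emitted = 4πR²σT⁴. Equating and cancelling πR²:
T = ((1−a)S / 4σ)^(1/4) = (740 / (4 × 5.67×10⁻⁸))^(1/4) = (3.26×10^9)^(1/4).
T = 239 K.

T ≈ 239 K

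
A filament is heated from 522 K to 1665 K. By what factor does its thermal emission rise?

ratio ≈ 104

P ∝ T⁴, so the ratio is (1665/522)⁴ = (3.190)⁴ = 104.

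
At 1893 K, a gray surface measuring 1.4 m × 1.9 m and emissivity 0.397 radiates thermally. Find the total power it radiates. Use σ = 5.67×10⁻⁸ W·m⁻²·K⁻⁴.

A = 1.4 × 1.9 = 2.66 m².
Stefan–Boltzmann: P = εσAT⁴ = 0.397 × 5.67×10⁻⁸ × 2.66 × (1893)⁴ = 0.397 × 5.67×10⁻⁸ × 2.66 × 1.28×10^13.
P = 7.69×10^5 W.

P ≈ 7.69×10^5 W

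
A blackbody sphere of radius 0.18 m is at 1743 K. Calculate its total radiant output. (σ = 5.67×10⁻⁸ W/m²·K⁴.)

P ≈ 2.13×10^5 W

A = 4πr² = 4π × (0.18)² = 0.407 m².
P = σAT⁴ = 5.67×10⁻⁸ × 0.407 × (1743)⁴ = 5.67×10⁻⁸ × 0.407 × 9.23×10^12.
P = 2.13×10^5 W.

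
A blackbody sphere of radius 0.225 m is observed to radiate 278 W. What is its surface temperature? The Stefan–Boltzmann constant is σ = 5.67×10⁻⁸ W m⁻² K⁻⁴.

A = 4πr² = 4π × (0.225)² = 0.636 m².
From P = σAT⁴, T = (P / σA)^(1/4) = (278 / (5.67×10⁻⁸ × 0.636))^(1/4).
T = (7.71×10^9)^(1/4) = 296 K.

T ≈ 296 K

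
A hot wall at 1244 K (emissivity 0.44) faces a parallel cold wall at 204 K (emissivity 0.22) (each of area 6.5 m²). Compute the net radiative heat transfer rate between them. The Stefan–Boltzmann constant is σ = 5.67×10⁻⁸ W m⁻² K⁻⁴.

Q ≈ 1.52×10^5 W

For two large parallel gray plates, q = σ(T₁⁴ − T₂⁴) / (1/ε₁ + 1/ε₂ − 1).
1/ε₁ + 1/ε₂ − 1 = 1/0.44 + 1/0.22 − 1 = 5.818.
T₁⁴ − T₂⁴ = 2.39×10^12 − 1.73×10^9 = 2.39×10^12 K⁴.
q = 5.67×10⁻⁸ × 2.39×10^12 / 5.818 = 23300 W/m².
Q = q·A = 23300 × 6.5 = 1.52×10^5 W.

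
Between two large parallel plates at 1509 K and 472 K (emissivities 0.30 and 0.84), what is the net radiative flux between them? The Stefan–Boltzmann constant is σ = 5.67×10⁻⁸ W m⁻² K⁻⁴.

For two large parallel gray plates, q = σ(T₁⁴ − T₂⁴) / (1/ε₁ + 1/ε₂ − 1).
1/ε₁ + 1/ε₂ − 1 = 1/0.30 + 1/0.84 − 1 = 3.524.
T₁⁴ − T₂⁴ = 5.19×10^12 − 4.96×10^10 = 5.14×10^12 K⁴.
q = 5.67×10⁻⁸ × 5.14×10^12 / 3.524 = 82600 W/m².

q ≈ 82600 W/m²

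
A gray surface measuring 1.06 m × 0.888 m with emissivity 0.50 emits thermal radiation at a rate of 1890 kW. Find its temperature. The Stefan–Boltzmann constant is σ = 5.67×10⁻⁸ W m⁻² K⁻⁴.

T ≈ 2900 K

A = 1.06 × 0.888 = 0.941 m².
From P = εσAT⁴, T = (P / εσA)^(1/4) = (1.89×10^6 / (0.50 × 5.67×10⁻⁸ × 0.941))^(1/4).
T = (7.08×10^13)^(1/4) = 2900 K.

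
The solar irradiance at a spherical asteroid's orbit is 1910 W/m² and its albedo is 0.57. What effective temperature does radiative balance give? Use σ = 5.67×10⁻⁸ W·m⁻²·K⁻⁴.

Power absorbed = (1−a)S·πR²; power emitted = 4πR²σT⁴. Equating and cancelling πR²:
T = ((1−a)S / 4σ)^(1/4) = (821 / (4 × 5.67×10⁻⁸))^(1/4) = (3.62×10^9)^(1/4).
T = 245 K.

T ≈ 245 K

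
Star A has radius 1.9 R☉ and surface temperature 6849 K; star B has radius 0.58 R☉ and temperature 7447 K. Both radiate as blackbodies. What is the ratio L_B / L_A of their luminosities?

L = 4πR²σT⁴ ∝ R²T⁴, so L_B/L_A = (0.58/1.9)² × (7447/6849)⁴ = 0.0932 × 1.40 = 0.130.

L_B/L_A ≈ 0.130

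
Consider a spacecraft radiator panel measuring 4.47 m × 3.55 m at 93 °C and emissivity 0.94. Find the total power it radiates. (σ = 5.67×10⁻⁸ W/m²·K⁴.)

P ≈ 15200 W

A = 4.47 × 3.55 = 15.9 m².
93 °C = 366 K.
Stefan–Boltzmann: P = εσAT⁴ = 0.94 × 5.67×10⁻⁸ × 15.9 × (366)⁴ = 0.94 × 5.67×10⁻⁸ × 15.9 × 1.79×10^10.
P = 15200 W.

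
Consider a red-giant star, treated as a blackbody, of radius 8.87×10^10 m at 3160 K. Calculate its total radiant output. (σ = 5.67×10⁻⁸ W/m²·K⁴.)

A = 4πr² = 4π × (8.87×10^10)² = 9.89×10^22 m².
P = σAT⁴ = 5.67×10⁻⁸ × 9.89×10^22 × (3160)⁴ = 5.67×10⁻⁸ × 9.89×10^22 × 9.97×10^13.
P = 5.59×10^29 W.

P ≈ 5.59×10^29 W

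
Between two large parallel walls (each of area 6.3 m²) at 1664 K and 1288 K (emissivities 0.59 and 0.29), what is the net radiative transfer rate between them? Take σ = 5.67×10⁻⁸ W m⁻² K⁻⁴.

For two large parallel gray plates, q = σ(T₁⁴ − T₂⁴) / (1/ε₁ + 1/ε₂ − 1).
1/ε₁ + 1/ε₂ − 1 = 1/0.59 + 1/0.29 − 1 = 4.143.
T₁⁴ − T₂⁴ = 7.67×10^12 − 2.75×10^12 = 4.91×10^12 K⁴.
q = 5.67×10⁻⁸ × 4.91×10^12 / 4.143 = 67300 W/m².
Q = q·A = 67300 × 6.3 = 4.24×10^5 W.

Q ≈ 4.24×10^5 W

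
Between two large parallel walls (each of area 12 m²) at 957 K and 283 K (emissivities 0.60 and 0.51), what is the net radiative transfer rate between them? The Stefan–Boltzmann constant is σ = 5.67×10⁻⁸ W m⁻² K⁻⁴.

For two large parallel gray plates, q = σ(T₁⁴ − T₂⁴) / (1/ε₁ + 1/ε₂ − 1).
1/ε₁ + 1/ε₂ − 1 = 1/0.60 + 1/0.51 − 1 = 2.627.
T₁⁴ − T₂⁴ = 8.39×10^11 − 6.41×10^9 = 8.32×10^11 K⁴.
q = 5.67×10⁻⁸ × 8.32×10^11 / 2.627 = 18000 W/m².
Q = q·A = 18000 × 12 = 2.16×10^5 W.

Q ≈ 2.16×10^5 W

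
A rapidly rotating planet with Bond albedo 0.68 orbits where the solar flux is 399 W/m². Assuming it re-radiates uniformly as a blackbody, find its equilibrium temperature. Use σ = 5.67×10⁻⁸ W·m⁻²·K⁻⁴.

Power absorbed = (1−a)S·πR²; power emitted = 4πR²σT⁴. Equating and cancelling πR²:
T = ((1−a)S / 4σ)^(1/4) = (128 / (4 × 5.67×10⁻⁸))^(1/4) = (5.63×10^8)^(1/4).
T = 154 K.

T ≈ 154 K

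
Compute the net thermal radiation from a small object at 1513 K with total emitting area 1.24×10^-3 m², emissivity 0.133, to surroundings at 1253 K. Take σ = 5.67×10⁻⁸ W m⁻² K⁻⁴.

Q = εσA(T⁴ − T_s⁴). T⁴ − T_s⁴ = (1513)⁴ − (1253)⁴ = 5.24×10^12 − 2.46×10^12 = 2.78×10^12 K⁴.
Q = 0.133 × 5.67×10⁻⁸ × 1.24×10^-3 × 2.78×10^12 = 26.0 W.

Q ≈ 26.0 W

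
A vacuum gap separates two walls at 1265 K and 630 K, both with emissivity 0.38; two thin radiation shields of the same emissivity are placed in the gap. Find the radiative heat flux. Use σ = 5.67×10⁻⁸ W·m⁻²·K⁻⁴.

Each of the 3 gaps contributes resistance (2/ε − 1) = 2/0.38 − 1 = 4.263; total = 12.79.
q = σ(T₁⁴ − T₂⁴) / 12.79 = 5.67×10⁻⁸ × 2.40×10^12 / 12.79 = 10700 W/m².

q ≈ 10700 W/m²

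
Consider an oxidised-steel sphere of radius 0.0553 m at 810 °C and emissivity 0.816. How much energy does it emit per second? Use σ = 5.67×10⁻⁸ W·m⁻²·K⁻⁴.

P ≈ 2450 W

A = 4πr² = 4π × (0.0553)² = 0.0384 m².
810 °C = 1083 K.
P = εσAT⁴ = 0.816 × 5.67×10⁻⁸ × 0.0384 × (1083)⁴ = 0.816 × 5.67×10⁻⁸ × 0.0384 × 1.38×10^12.
P = 2450 W.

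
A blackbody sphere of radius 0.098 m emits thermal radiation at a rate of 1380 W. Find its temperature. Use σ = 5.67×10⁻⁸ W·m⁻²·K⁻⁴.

A = 4πr² = 4π × (0.098)² = 0.121 m².
From P = σAT⁴, T = (P / σA)^(1/4) = (1380 / (5.67×10⁻⁸ × 0.121))^(1/4).
T = (2.02×10^11)^(1/4) = 670 K.

T ≈ 670 K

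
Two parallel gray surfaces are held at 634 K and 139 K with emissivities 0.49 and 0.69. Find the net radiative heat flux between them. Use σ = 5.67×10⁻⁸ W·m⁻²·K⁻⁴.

For two large parallel gray plates, q = σ(T₁⁴ − T₂⁴) / (1/ε₁ + 1/ε₂ − 1).
1/ε₁ + 1/ε₂ − 1 = 1/0.49 + 1/0.69 − 1 = 2.490.
T₁⁴ − T₂⁴ = 1.62×10^11 − 3.73×10^8 = 1.61×10^11 K⁴.
q = 5.67×10⁻⁸ × 1.61×10^11 / 2.490 = 3670 W/m².

q ≈ 3670 W/m²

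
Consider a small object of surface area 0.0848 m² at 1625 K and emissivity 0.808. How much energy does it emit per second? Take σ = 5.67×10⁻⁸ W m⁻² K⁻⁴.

P ≈ 27100 W

Stefan–Boltzmann: P = εσAT⁴ = 0.808 × 5.67×10⁻⁸ × 0.0848 × (1625)⁴ = 0.808 × 5.67×10⁻⁸ × 0.0848 × 6.97×10^12.
P = 27100 W.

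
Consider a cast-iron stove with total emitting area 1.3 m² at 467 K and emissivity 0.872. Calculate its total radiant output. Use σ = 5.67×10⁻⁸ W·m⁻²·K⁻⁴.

P ≈ 3060 W

P = εσAT⁴ = 0.872 × 5.67×10⁻⁸ × 1.30 × (467)⁴ = 0.872 × 5.67×10⁻⁸ × 1.30 × 4.76×10^10.
P = 3060 W.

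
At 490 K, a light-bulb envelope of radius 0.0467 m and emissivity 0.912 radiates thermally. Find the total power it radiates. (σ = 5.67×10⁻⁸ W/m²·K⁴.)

A = 4πr² = 4π × (0.0467)² = 0.0274 m².
P = εσAT⁴ = 0.912 × 5.67×10⁻⁸ × 0.0274 × (490)⁴ = 0.912 × 5.67×10⁻⁸ × 0.0274 × 5.76×10^10.
P = 81.7 W.

P ≈ 81.7 W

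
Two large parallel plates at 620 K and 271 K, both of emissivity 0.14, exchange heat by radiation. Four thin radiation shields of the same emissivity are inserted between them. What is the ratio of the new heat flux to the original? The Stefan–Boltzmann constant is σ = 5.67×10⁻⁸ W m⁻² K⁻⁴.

ratio ≈ 0.200

With N identical shields there are N+1 = 5 gaps in series, each with the same radiative resistance, so the flux falls to 1/(N+1) of its unshielded value.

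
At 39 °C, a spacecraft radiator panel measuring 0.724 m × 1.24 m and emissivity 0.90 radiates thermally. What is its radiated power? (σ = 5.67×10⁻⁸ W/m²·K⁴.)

A = 0.724 × 1.24 = 0.898 m².
39 °C = 312 K.
Stefan–Boltzmann: P = εσAT⁴ = 0.90 × 5.67×10⁻⁸ × 0.898 × (312)⁴ = 0.90 × 5.67×10⁻⁸ × 0.898 × 9.48×10^9.
P = 434 W.

P ≈ 434 W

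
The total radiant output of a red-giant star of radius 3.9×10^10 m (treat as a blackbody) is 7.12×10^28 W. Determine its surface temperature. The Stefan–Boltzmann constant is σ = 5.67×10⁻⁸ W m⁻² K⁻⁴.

T ≈ 2850 K

A = 4πr² = 4π × (3.9×10^10)² = 1.91×10^22 m².
From P = σAT⁴, T = (P / σA)^(1/4) = (7.12×10^28 / (5.67×10⁻⁸ × 1.91×10^22))^(1/4).
T = (6.57×10^13)^(1/4) = 2850 K.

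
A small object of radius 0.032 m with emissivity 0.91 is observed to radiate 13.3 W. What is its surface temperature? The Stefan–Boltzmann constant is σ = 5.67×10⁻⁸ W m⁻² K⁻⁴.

T ≈ 376 K

A = 4πr² = 4π × (0.032)² = 0.0129 m².
From P = εσAT⁴, T = (P / εσA)^(1/4) = (13.3 / (0.91 × 5.67×10⁻⁸ × 0.0129))^(1/4).
T = (2.00×10^10)^(1/4) = 376 K.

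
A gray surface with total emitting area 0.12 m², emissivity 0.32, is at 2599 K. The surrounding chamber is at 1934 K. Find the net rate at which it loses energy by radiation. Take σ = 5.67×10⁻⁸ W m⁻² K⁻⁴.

Q = εσA(T⁴ − T_s⁴). T⁴ − T_s⁴ = (2599)⁴ − (1934)⁴ = 4.56×10^13 − 1.40×10^13 = 3.16×10^13 K⁴.
Q = 0.32 × 5.67×10⁻⁸ × 0.120 × 3.16×10^13 = 68900 W.

Q ≈ 68900 W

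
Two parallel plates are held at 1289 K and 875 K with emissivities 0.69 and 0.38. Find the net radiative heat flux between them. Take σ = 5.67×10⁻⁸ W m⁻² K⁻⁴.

For two large parallel gray plates, q = σ(T₁⁴ − T₂⁴) / (1/ε₁ + 1/ε₂ − 1).
1/ε₁ + 1/ε₂ − 1 = 1/0.69 + 1/0.38 − 1 = 3.081.
T₁⁴ − T₂⁴ = 2.76×10^12 − 5.86×10^11 = 2.17×10^12 K⁴.
q = 5.67×10⁻⁸ × 2.17×10^12 / 3.081 = 40000 W/m².

q ≈ 40000 W/m²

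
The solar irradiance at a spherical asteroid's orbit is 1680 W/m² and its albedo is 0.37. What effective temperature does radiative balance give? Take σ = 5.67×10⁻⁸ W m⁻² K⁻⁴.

Power absorbed = (1−a)S·πR²; power emitted = 4πR²σT⁴. Equating and cancelling πR²:
T = ((1−a)S / 4σ)^(1/4) = (1060 / (4 × 5.67×10⁻⁸))^(1/4) = (4.67×10^9)^(1/4).
T = 261 K.

T ≈ 261 K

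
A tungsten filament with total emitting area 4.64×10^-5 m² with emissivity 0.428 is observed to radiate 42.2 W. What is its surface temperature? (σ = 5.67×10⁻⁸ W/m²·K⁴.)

From P = εσAT⁴, T = (P / εσA)^(1/4) = (42.2 / (0.428 × 5.67×10⁻⁸ × 4.64×10^-5))^(1/4).
T = (3.75×10^13)^(1/4) = 2470 K.

T ≈ 2470 K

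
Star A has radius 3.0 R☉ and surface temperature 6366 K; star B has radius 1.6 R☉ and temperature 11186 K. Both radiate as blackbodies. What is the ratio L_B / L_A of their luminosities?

L_B/L_A ≈ 2.71

L = 4πR²σT⁴ ∝ R²T⁴, so L_B/L_A = (1.6/3.0)² × (11186/6366)⁴ = 0.284 × 9.53 = 2.71.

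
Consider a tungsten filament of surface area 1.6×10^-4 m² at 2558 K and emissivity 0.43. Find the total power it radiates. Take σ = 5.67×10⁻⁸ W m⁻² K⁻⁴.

P ≈ 167 W

P = εσAT⁴ = 0.43 × 5.67×10⁻⁸ × 1.60×10^-4 × (2558)⁴ = 0.43 × 5.67×10⁻⁸ × 1.60×10^-4 × 4.28×10^13.
P = 167 W.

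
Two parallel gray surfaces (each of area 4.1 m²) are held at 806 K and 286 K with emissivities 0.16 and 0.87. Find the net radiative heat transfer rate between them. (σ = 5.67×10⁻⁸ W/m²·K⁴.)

Q ≈ 15100 W

For two large parallel gray plates, q = σ(T₁⁴ − T₂⁴) / (1/ε₁ + 1/ε₂ − 1).
1/ε₁ + 1/ε₂ − 1 = 1/0.16 + 1/0.87 − 1 = 6.399.
T₁⁴ − T₂⁴ = 4.22×10^11 − 6.69×10^9 = 4.15×10^11 K⁴.
q = 5.67×10⁻⁸ × 4.15×10^11 / 6.399 = 3680 W/m².
Q = q·A = 3680 × 4.1 = 15100 W.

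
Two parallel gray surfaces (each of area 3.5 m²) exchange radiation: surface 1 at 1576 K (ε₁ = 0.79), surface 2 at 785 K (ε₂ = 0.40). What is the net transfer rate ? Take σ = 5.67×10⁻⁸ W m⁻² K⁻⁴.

For two large parallel gray plates, q = σ(T₁⁴ − T₂⁴) / (1/ε₁ + 1/ε₂ − 1).
1/ε₁ + 1/ε₂ − 1 = 1/0.79 + 1/0.40 − 1 = 2.766.
T₁⁴ − T₂⁴ = 6.17×10^12 − 3.80×10^11 = 5.79×10^12 K⁴.
q = 5.67×10⁻⁸ × 5.79×10^12 / 2.766 = 1.19×10^5 W/m².
Q = q·A = 1.19×10^5 × 3.5 = 4.15×10^5 W.

Q ≈ 4.15×10^5 W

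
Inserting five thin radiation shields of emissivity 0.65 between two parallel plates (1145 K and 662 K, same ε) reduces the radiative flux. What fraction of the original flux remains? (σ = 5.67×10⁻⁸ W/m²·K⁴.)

ratio ≈ 0.167

With N identical shields there are N+1 = 6 gaps in series, each with the same radiative resistance, so the flux falls to 1/(N+1) of its unshielded value.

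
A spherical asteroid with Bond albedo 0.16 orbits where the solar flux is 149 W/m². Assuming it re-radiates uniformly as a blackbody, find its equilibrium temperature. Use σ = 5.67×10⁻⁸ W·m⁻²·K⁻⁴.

T ≈ 153 K

Power absorbed = (1−a)S·πR²; power emitted = 4πR²σT⁴. Equating and cancelling πR²:
T = ((1−a)S / 4σ)^(1/4) = (125 / (4 × 5.67×10⁻⁸))^(1/4) = (5.52×10^8)^(1/4).
T = 153 K.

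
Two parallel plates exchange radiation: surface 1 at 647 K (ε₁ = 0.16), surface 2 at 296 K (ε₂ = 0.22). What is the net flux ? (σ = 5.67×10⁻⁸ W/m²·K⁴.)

For two large parallel gray plates, q = σ(T₁⁴ − T₂⁴) / (1/ε₁ + 1/ε₂ − 1).
1/ε₁ + 1/ε₂ − 1 = 1/0.16 + 1/0.22 − 1 = 9.795.
T₁⁴ − T₂⁴ = 1.75×10^11 − 7.68×10^9 = 1.68×10^11 K⁴.
q = 5.67×10⁻⁸ × 1.68×10^11 / 9.795 = 970 W/m².

q ≈ 970 W/m²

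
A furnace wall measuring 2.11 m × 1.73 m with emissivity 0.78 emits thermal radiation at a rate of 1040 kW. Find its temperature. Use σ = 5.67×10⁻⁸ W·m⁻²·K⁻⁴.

A = 2.11 × 1.73 = 3.65 m².
From P = εσAT⁴, T = (P / εσA)^(1/4) = (1.04×10^6 / (0.78 × 5.67×10⁻⁸ × 3.65))^(1/4).
T = (6.44×10^12)^(1/4) = 1590 K.

T ≈ 1590 K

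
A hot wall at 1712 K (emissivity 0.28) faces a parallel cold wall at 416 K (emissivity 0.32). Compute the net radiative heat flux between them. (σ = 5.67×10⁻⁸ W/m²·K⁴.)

For two large parallel gray plates, q = σ(T₁⁴ − T₂⁴) / (1/ε₁ + 1/ε₂ − 1).
1/ε₁ + 1/ε₂ − 1 = 1/0.28 + 1/0.32 − 1 = 5.696.
T₁⁴ − T₂⁴ = 8.59×10^12 − 2.99×10^10 = 8.56×10^12 K⁴.
q = 5.67×10⁻⁸ × 8.56×10^12 / 5.696 = 85200 W/m².

q ≈ 85200 W/m²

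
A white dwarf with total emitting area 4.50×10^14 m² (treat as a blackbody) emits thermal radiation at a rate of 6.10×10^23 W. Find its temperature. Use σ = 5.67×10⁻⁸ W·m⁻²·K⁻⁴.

From P = σAT⁴, T = (P / σA)^(1/4) = (6.10×10^23 / (5.67×10⁻⁸ × 4.50×10^14))^(1/4).
T = (2.39×10^16)^(1/4) = 12400 K.

T ≈ 12400 K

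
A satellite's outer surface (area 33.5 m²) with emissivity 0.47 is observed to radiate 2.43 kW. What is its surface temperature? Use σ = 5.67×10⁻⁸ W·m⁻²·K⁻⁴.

T ≈ 228 K

From P = εσAT⁴, T = (P / εσA)^(1/4) = (2430 / (0.47 × 5.67×10⁻⁸ × 33.5))^(1/4).
T = (2.72×10^9)^(1/4) = 228 K.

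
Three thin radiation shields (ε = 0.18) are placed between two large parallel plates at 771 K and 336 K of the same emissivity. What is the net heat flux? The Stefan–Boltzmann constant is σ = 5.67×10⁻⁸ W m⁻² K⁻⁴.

q ≈ 478 W/m²

Each of the 4 gaps contributes resistance (2/ε − 1) = 2/0.18 − 1 = 10.11; total = 40.44.
q = σ(T₁⁴ − T₂⁴) / 40.44 = 5.67×10⁻⁸ × 3.41×10^11 / 40.44 = 478 W/m².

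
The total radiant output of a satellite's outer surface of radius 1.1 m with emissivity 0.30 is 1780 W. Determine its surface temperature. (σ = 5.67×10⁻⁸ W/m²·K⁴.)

T ≈ 288 K

A = 4πr² = 4π × (1.1)² = 15.2 m².
From P = εσAT⁴, T = (P / εσA)^(1/4) = (1780 / (0.30 × 5.67×10⁻⁸ × 15.2))^(1/4).
T = (6.88×10^9)^(1/4) = 288 K.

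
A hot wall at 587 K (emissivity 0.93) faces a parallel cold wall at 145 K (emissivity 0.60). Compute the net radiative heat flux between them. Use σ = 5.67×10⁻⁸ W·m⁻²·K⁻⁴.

q ≈ 3850 W/m²

For two large parallel gray plates, q = σ(T₁⁴ − T₂⁴) / (1/ε₁ + 1/ε₂ − 1).
1/ε₁ + 1/ε₂ − 1 = 1/0.93 + 1/0.60 − 1 = 1.742.
T₁⁴ − T₂⁴ = 1.19×10^11 − 4.42×10^8 = 1.18×10^11 K⁴.
q = 5.67×10⁻⁸ × 1.18×10^11 / 1.742 = 3850 W/m².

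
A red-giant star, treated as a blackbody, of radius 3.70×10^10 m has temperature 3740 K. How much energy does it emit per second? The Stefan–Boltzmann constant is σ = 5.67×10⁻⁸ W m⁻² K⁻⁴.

P ≈ 1.91×10^29 W

A = 4πr² = 4π × (3.70×10^10)² = 1.72×10^22 m².
P = σAT⁴ = 5.67×10⁻⁸ × 1.72×10^22 × (3740)⁴ = 5.67×10⁻⁸ × 1.72×10^22 × 1.96×10^14.
P = 1.91×10^29 W.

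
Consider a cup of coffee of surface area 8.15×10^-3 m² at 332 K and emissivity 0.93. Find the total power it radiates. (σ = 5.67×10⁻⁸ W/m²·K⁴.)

P ≈ 5.22 W

Stefan–Boltzmann: P = εσAT⁴ = 0.93 × 5.67×10⁻⁸ × 8.15×10^-3 × (332)⁴ = 0.93 × 5.67×10⁻⁸ × 8.15×10^-3 × 1.21×10^10.
P = 5.22 W.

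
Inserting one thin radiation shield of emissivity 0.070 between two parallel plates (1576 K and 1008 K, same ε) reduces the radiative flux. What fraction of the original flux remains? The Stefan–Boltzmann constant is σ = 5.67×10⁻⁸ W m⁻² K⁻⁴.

With N identical shields there are N+1 = 2 gaps in series, each with the same radiative resistance, so the flux falls to 1/(N+1) of its unshielded value.

ratio ≈ 0.500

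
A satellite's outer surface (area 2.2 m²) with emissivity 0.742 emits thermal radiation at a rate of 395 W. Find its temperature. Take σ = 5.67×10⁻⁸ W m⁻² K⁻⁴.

T ≈ 256 K

From P = εσAT⁴, T = (P / εσA)^(1/4) = (395 / (0.742 × 5.67×10⁻⁸ × 2.20))^(1/4).
T = (4.27×10^9)^(1/4) = 256 K.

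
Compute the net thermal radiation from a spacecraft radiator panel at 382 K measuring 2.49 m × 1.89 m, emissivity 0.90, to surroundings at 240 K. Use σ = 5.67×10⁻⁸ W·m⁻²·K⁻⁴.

Q ≈ 4320 W

A = 2.49 × 1.89 = 4.71 m².
Q = εσA(T⁴ − T_s⁴). T⁴ − T_s⁴ = (382)⁴ − (240)⁴ = 2.13×10^10 − 3.32×10^9 = 1.80×10^10 K⁴.
Q = 0.90 × 5.67×10⁻⁸ × 4.71 × 1.80×10^10 = 4320 W.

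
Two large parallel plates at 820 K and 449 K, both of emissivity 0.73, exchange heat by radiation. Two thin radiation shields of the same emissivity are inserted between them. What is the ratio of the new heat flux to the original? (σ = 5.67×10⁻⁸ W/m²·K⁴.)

ratio ≈ 0.333

With N identical shields there are N+1 = 3 gaps in series, each with the same radiative resistance, so the flux falls to 1/(N+1) of its unshielded value.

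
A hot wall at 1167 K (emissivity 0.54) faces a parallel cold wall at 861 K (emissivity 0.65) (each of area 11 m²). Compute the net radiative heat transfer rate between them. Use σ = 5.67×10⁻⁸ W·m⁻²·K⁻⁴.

For two large parallel gray plates, q = σ(T₁⁴ − T₂⁴) / (1/ε₁ + 1/ε₂ − 1).
1/ε₁ + 1/ε₂ − 1 = 1/0.54 + 1/0.65 − 1 = 2.390.
T₁⁴ − T₂⁴ = 1.85×10^12 − 5.50×10^11 = 1.31×10^12 K⁴.
q = 5.67×10⁻⁸ × 1.31×10^12 / 2.390 = 31000 W/m².
Q = q·A = 31000 × 11 = 3.41×10^5 W.

Q ≈ 3.41×10^5 W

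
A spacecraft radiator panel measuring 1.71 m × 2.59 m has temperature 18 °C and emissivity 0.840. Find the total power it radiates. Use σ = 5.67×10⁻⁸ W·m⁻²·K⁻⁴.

A = 1.71 × 2.59 = 4.43 m².
18 °C = 291 K.
P = εσAT⁴ = 0.840 × 5.67×10⁻⁸ × 4.43 × (291)⁴ = 0.840 × 5.67×10⁻⁸ × 4.43 × 7.17×10^9.
P = 1510 W.

P ≈ 1510 W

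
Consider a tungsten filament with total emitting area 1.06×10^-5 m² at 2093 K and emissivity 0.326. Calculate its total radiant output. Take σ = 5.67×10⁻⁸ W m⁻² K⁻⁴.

P ≈ 3.76 W

P = εσAT⁴ = 0.326 × 5.67×10⁻⁸ × 1.06×10^-5 × (2093)⁴ = 0.326 × 5.67×10⁻⁸ × 1.06×10^-5 × 1.92×10^13.
P = 3.76 W.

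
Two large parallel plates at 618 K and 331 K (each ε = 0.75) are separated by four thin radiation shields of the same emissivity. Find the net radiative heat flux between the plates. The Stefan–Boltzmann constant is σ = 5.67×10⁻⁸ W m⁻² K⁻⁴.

Each of the 5 gaps contributes resistance (2/ε − 1) = 2/0.75 − 1 = 1.667; total = 8.333.
q = σ(T₁⁴ − T₂⁴) / 8.333 = 5.67×10⁻⁸ × 1.34×10^11 / 8.333 = 911 W/m².

q ≈ 911 W/m²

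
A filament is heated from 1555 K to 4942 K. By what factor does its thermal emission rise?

ratio ≈ 102

P ∝ T⁴, so the ratio is (4942/1555)⁴ = (3.178)⁴ = 102.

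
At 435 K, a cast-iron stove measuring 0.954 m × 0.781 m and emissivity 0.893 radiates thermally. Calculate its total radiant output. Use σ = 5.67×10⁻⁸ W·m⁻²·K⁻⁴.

P ≈ 1350 W

A = 0.954 × 0.781 = 0.745 m².
Stefan–Boltzmann: P = εσAT⁴ = 0.893 × 5.67×10⁻⁸ × 0.745 × (435)⁴ = 0.893 × 5.67×10⁻⁸ × 0.745 × 3.58×10^10.
P = 1350 W.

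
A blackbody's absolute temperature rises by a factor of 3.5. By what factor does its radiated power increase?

factor ≈ 150

P ∝ T⁴, so the power scales as (3.5)⁴ = 150.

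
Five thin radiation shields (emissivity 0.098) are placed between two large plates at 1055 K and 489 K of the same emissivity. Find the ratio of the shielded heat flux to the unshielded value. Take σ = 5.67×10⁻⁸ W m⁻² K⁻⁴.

With N identical shields there are N+1 = 6 gaps in series, each with the same radiative resistance, so the flux falls to 1/(N+1) of its unshielded value.

ratio ≈ 0.167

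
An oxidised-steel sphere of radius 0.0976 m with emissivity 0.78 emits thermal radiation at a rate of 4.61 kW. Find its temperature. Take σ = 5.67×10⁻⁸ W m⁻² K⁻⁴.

T ≈ 966 K

A = 4πr² = 4π × (0.0976)² = 0.120 m².
From P = εσAT⁴, T = (P / εσA)^(1/4) = (4610 / (0.78 × 5.67×10⁻⁸ × 0.120))^(1/4).
T = (8.71×10^11)^(1/4) = 966 K.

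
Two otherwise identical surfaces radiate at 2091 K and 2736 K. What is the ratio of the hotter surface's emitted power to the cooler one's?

ratio ≈ 2.93

P ∝ T⁴, so the ratio is (2736/2091)⁴ = (1.308)⁴ = 2.93.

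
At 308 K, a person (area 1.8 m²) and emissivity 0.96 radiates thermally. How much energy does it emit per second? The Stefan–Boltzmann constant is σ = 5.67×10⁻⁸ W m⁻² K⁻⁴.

P = εσAT⁴ = 0.96 × 5.67×10⁻⁸ × 1.80 × (308)⁴ = 0.96 × 5.67×10⁻⁸ × 1.80 × 9.00×10^9.
P = 882 W.

P ≈ 882 W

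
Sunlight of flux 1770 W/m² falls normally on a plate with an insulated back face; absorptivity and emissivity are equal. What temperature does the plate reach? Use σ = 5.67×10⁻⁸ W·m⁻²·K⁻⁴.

T ≈ 420 K

Absorbed flux αS = emitted flux εσT⁴ (one radiating face); with α = ε, T = (S/σ)^(1/4).
T = (1770 / 5.67×10⁻⁸)^(1/4) = (3.12×10^10)^(1/4).
T = 420 K.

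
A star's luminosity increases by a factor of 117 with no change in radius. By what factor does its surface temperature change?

factor ≈ 3.29

P ∝ T⁴ ⇒ T ∝ P^(1/4), so T scales by (117)^(1/4) = 3.29.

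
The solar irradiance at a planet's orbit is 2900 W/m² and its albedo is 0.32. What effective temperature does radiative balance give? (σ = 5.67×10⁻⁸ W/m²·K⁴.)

Power absorbed = (1−a)S·πR²; power emitted = 4πR²σT⁴. Equating and cancelling πR²:
T = ((1−a)S / 4σ)^(1/4) = (1970 / (4 × 5.67×10⁻⁸))^(1/4) = (8.69×10^9)^(1/4).
T = 305 K.

T ≈ 305 K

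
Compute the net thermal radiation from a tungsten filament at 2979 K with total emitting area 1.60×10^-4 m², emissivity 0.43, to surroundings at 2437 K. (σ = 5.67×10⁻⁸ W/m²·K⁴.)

Q ≈ 170 W

Q = εσA(T⁴ − T_s⁴). T⁴ − T_s⁴ = (2979)⁴ − (2437)⁴ = 7.88×10^13 − 3.53×10^13 = 4.35×10^13 K⁴.
Q = 0.43 × 5.67×10⁻⁸ × 1.60×10^-4 × 4.35×10^13 = 170 W.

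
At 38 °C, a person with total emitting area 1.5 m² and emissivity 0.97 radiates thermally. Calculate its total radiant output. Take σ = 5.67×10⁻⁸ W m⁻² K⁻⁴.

P ≈ 772 W

38 °C = 311 K.
Stefan–Boltzmann: P = εσAT⁴ = 0.97 × 5.67×10⁻⁸ × 1.50 × (311)⁴ = 0.97 × 5.67×10⁻⁸ × 1.50 × 9.35×10^9.
P = 772 W.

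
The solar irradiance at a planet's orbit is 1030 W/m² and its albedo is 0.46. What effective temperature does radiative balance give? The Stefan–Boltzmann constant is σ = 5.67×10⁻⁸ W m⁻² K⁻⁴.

T ≈ 223 K

Power absorbed = (1−a)S·πR²; power emitted = 4πR²σT⁴. Equating and cancelling πR²:
T = ((1−a)S / 4σ)^(1/4) = (556 / (4 × 5.67×10⁻⁸))^(1/4) = (2.45×10^9)^(1/4).
T = 223 K.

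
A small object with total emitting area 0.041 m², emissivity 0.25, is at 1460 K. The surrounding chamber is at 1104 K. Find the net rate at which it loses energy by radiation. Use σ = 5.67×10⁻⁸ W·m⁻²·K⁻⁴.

Q ≈ 1780 W

Q = εσA(T⁴ − T_s⁴). T⁴ − T_s⁴ = (1460)⁴ − (1104)⁴ = 4.54×10^12 − 1.49×10^12 = 3.06×10^12 K⁴.
Q = 0.25 × 5.67×10⁻⁸ × 0.0410 × 3.06×10^12 = 1780 W.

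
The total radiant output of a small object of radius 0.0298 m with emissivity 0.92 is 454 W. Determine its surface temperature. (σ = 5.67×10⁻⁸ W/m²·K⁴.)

T ≈ 940 K

A = 4πr² = 4π × (0.0298)² = 0.0112 m².
From P = εσAT⁴, T = (P / εσA)^(1/4) = (454 / (0.92 × 5.67×10⁻⁸ × 0.0112))^(1/4).
T = (7.80×10^11)^(1/4) = 940 K.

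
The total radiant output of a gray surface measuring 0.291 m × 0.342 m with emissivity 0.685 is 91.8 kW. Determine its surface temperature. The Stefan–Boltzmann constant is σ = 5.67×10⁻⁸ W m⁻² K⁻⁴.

T ≈ 2210 K

A = 0.291 × 0.342 = 0.0995 m².
From P = εσAT⁴, T = (P / εσA)^(1/4) = (91800 / (0.685 × 5.67×10⁻⁸ × 0.0995))^(1/4).
T = (2.37×10^13)^(1/4) = 2210 K.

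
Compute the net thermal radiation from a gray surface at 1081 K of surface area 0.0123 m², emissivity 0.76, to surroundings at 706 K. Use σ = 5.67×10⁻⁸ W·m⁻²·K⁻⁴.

Q ≈ 592 W

Q = εσA(T⁴ − T_s⁴). T⁴ − T_s⁴ = (1081)⁴ − (706)⁴ = 1.37×10^12 − 2.48×10^11 = 1.12×10^12 K⁴.
Q = 0.76 × 5.67×10⁻⁸ × 0.0123 × 1.12×10^12 = 592 W.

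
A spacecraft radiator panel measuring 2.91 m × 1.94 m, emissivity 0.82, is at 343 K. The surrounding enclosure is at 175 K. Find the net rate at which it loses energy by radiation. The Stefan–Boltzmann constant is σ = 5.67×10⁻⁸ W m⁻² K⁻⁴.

Q ≈ 3390 W

A = 2.91 × 1.94 = 5.65 m².
Q = εσA(T⁴ − T_s⁴). T⁴ − T_s⁴ = (343)⁴ − (175)⁴ = 1.38×10^10 − 9.38×10^8 = 1.29×10^10 K⁴.
Q = 0.82 × 5.67×10⁻⁸ × 5.65 × 1.29×10^10 = 3390 W.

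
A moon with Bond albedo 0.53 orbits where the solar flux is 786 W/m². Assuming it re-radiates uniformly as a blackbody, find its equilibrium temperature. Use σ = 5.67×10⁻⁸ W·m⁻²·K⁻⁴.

T ≈ 201 K

Power absorbed = (1−a)S·πR²; power emitted = 4πR²σT⁴. Equating and cancelling πR²:
T = ((1−a)S / 4σ)^(1/4) = (369 / (4 × 5.67×10⁻⁸))^(1/4) = (1.63×10^9)^(1/4).
T = 201 K.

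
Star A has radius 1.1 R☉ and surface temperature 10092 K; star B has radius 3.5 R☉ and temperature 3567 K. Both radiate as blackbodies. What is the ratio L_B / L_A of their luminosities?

L_B/L_A ≈ 0.158

L = 4πR²σT⁴ ∝ R²T⁴, so L_B/L_A = (3.5/1.1)² × (3567/10092)⁴ = 10.1 × 0.0156 = 0.158.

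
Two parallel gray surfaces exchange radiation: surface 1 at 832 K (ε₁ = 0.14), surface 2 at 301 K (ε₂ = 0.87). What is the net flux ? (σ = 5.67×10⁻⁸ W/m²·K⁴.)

For two large parallel gray plates, q = σ(T₁⁴ − T₂⁴) / (1/ε₁ + 1/ε₂ − 1).
1/ε₁ + 1/ε₂ − 1 = 1/0.14 + 1/0.87 − 1 = 7.292.
T₁⁴ − T₂⁴ = 4.79×10^11 − 8.21×10^9 = 4.71×10^11 K⁴.
q = 5.67×10⁻⁸ × 4.71×10^11 / 7.292 = 3660 W/m².

q ≈ 3660 W/m²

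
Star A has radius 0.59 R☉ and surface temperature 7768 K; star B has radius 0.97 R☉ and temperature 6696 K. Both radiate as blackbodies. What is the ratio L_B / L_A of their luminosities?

L = 4πR²σT⁴ ∝ R²T⁴, so L_B/L_A = (0.97/0.59)² × (6696/7768)⁴ = 2.70 × 0.552 = 1.49.

L_B/L_A ≈ 1.49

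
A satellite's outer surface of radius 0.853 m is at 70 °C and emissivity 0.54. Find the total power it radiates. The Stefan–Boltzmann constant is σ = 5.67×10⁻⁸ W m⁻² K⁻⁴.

A = 4πr² = 4π × (0.853)² = 9.14 m².
70 °C = 343 K.
Stefan–Boltzmann: P = εσAT⁴ = 0.54 × 5.67×10⁻⁸ × 9.14 × (343)⁴ = 0.54 × 5.67×10⁻⁸ × 9.14 × 1.38×10^10.
P = 3870 W.

P ≈ 3870 W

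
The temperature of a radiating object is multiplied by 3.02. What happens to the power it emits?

factor ≈ 83.2

P ∝ T⁴, so the power scales as (3.02)⁴ = 83.2.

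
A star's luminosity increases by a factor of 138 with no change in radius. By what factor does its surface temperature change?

factor ≈ 3.43

P ∝ T⁴ ⇒ T ∝ P^(1/4), so T scales by (138)^(1/4) = 3.43.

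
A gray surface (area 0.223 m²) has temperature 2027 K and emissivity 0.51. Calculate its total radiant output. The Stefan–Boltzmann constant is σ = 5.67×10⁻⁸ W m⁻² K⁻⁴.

P ≈ 1.09×10^5 W

P = εσAT⁴ = 0.51 × 5.67×10⁻⁸ × 0.223 × (2027)⁴ = 0.51 × 5.67×10⁻⁸ × 0.223 × 1.69×10^13.
P = 1.09×10^5 W.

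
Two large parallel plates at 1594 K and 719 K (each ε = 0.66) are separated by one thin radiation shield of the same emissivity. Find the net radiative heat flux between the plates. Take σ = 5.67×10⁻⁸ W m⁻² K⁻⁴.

Each of the 2 gaps contributes resistance (2/ε − 1) = 2/0.66 − 1 = 2.030; total = 4.061.
q = σ(T₁⁴ − T₂⁴) / 4.061 = 5.67×10⁻⁸ × 6.19×10^12 / 4.061 = 86400 W/m².

q ≈ 86400 W/m²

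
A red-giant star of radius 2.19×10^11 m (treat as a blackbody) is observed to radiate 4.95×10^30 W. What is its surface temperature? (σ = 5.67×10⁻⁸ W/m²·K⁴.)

T ≈ 3470 K

A = 4πr² = 4π × (2.19×10^11)² = 6.03×10^23 m².
From P = σAT⁴, T = (P / σA)^(1/4) = (4.95×10^30 / (5.67×10⁻⁸ × 6.03×10^23))^(1/4).
T = (1.45×10^14)^(1/4) = 3470 K.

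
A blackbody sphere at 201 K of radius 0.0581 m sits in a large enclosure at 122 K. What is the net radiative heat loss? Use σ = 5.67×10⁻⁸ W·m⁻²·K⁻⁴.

Q ≈ 3.39 W

A = 4πr² = 4π × (0.0581)² = 0.0424 m².
Q = σA(T⁴ − T_s⁴). T⁴ − T_s⁴ = (201)⁴ − (122)⁴ = 1.63×10^9 − 2.22×10^8 = 1.41×10^9 K⁴.
Q = 5.67×10⁻⁸ × 0.0424 × 1.41×10^9 = 3.39 W.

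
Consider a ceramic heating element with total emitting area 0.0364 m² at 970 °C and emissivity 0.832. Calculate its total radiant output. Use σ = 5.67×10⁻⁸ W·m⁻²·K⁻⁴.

P ≈ 4100 W

970 °C = 1243 K.
P = εσAT⁴ = 0.832 × 5.67×10⁻⁸ × 0.0364 × (1243)⁴ = 0.832 × 5.67×10⁻⁸ × 0.0364 × 2.39×10^12.
P = 4100 W.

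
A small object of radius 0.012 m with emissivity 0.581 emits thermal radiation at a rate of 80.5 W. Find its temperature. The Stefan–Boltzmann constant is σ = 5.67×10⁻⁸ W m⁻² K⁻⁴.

A = 4πr² = 4π × (0.012)² = 1.81×10^-3 m².
From P = εσAT⁴, T = (P / εσA)^(1/4) = (80.5 / (0.581 × 5.67×10⁻⁸ × 1.81×10^-3))^(1/4).
T = (1.35×10^12)^(1/4) = 1080 K.

T ≈ 1080 K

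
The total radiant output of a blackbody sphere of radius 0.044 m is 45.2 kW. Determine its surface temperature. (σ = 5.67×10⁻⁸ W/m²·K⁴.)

A = 4πr² = 4π × (0.044)² = 0.0243 m².
From P = σAT⁴, T = (P / σA)^(1/4) = (45200 / (5.67×10⁻⁸ × 0.0243))^(1/4).
T = (3.28×10^13)^(1/4) = 2390 K.

T ≈ 2390 K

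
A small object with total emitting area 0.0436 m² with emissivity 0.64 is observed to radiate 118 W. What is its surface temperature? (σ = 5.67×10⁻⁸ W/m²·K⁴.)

T ≈ 523 K

From P = εσAT⁴, T = (P / εσA)^(1/4) = (118 / (0.64 × 5.67×10⁻⁸ × 0.0436))^(1/4).
T = (7.46×10^10)^(1/4) = 523 K.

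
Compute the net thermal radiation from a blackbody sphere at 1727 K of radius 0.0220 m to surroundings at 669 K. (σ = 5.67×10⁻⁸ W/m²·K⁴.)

Q ≈ 3000 W

A = 4πr² = 4π × (0.0220)² = 6.08×10^-3 m².
Q = σA(T⁴ − T_s⁴). T⁴ − T_s⁴ = (1727)⁴ − (669)⁴ = 8.90×10^12 − 2.00×10^11 = 8.70×10^12 K⁴.
Q = 5.67×10⁻⁸ × 6.08×10^-3 × 8.70×10^12 = 3000 W.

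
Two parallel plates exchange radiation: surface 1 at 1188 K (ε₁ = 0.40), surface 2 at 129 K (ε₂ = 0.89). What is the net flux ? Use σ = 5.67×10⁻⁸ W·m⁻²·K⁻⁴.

For two large parallel gray plates, q = σ(T₁⁴ − T₂⁴) / (1/ε₁ + 1/ε₂ − 1).
1/ε₁ + 1/ε₂ − 1 = 1/0.40 + 1/0.89 − 1 = 2.624.
T₁⁴ − T₂⁴ = 1.99×10^12 − 2.77×10^8 = 1.99×10^12 K⁴.
q = 5.67×10⁻⁸ × 1.99×10^12 / 2.624 = 43000 W/m².

q ≈ 43000 W/m²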